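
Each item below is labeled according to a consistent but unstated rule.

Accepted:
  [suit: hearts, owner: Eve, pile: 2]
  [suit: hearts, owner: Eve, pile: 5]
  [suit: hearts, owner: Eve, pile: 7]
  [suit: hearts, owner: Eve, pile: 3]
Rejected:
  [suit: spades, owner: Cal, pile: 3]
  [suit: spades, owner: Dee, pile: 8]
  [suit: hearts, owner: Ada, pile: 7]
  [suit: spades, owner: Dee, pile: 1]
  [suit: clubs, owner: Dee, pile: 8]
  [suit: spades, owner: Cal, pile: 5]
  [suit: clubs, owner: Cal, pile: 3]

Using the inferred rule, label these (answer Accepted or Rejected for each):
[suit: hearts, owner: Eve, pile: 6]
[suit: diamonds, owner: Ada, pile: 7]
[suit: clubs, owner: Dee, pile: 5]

Accepted, Rejected, Rejected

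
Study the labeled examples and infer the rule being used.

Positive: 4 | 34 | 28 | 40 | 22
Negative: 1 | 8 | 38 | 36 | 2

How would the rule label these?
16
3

Positive, Negative

A rule that fits every label: ≡ 4 (mod 6) — true of each 'Positive' example, false of each 'Negative' one.
16: 16 mod 6 = 4, qualifies → Positive. 3: 3 mod 6 = 3, doesn't qualify → Negative.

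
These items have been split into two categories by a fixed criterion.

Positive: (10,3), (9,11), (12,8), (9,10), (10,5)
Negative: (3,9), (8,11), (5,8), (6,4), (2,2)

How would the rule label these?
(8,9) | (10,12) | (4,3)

The rule appears to be: first ≥ 9.
(8,9) → first 8 → Negative.
(10,12) → first 10 → Positive.
(4,3) → first 4 → Negative.

Negative, Positive, Negative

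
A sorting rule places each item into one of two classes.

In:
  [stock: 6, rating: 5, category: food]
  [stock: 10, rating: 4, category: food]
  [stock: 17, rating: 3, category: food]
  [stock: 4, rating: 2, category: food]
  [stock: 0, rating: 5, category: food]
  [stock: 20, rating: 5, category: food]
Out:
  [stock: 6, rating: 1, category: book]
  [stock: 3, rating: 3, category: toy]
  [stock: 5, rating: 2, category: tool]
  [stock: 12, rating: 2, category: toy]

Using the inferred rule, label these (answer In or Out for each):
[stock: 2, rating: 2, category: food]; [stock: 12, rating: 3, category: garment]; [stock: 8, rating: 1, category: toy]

The simplest hypothesis consistent with all the labels is: category is food.
[stock: 2, rating: 2, category: food]: category is food, satisfies this → In.
[stock: 12, rating: 3, category: garment]: category is garment, doesn't match → Out.
[stock: 8, rating: 1, category: toy]: category is toy, doesn't match → Out.

In, Out, Out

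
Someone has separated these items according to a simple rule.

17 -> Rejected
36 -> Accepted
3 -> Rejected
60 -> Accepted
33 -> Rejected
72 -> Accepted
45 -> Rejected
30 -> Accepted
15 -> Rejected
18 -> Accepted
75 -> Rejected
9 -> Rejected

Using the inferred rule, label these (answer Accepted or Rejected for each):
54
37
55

Accepted, Rejected, Rejected

The pattern is that an item is 'Accepted' exactly when: even.
54 — 54 is even, hence Accepted. 37 — 37 is odd, hence Rejected. 55 — 55 is odd, hence Rejected.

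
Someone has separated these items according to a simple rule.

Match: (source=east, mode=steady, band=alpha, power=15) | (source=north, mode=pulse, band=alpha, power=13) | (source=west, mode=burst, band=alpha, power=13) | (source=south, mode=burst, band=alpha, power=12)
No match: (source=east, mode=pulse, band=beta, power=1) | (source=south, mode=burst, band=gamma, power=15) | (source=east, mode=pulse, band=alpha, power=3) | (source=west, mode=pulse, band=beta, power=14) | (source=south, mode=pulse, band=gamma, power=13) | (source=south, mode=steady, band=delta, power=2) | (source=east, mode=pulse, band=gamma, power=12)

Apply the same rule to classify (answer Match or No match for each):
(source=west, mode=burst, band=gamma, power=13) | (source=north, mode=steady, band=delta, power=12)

The rule appears to be: band is alpha AND power ≥ 12.
(source=west, mode=burst, band=gamma, power=13): No match (band is gamma, power = 13).
(source=north, mode=steady, band=delta, power=12): No match (band is delta, power = 12).

No match, No match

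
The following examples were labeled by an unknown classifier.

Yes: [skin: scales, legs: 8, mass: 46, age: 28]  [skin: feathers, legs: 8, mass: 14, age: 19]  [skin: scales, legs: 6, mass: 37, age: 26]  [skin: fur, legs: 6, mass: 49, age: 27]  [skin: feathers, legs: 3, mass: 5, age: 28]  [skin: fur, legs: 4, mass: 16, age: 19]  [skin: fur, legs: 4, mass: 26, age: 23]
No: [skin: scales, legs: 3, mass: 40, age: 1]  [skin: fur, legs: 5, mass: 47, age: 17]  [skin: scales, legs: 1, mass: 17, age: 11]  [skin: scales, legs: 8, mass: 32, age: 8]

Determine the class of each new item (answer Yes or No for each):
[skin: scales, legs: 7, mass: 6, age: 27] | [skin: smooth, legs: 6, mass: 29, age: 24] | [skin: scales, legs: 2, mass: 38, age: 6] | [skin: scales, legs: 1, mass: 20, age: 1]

Yes, Yes, No, No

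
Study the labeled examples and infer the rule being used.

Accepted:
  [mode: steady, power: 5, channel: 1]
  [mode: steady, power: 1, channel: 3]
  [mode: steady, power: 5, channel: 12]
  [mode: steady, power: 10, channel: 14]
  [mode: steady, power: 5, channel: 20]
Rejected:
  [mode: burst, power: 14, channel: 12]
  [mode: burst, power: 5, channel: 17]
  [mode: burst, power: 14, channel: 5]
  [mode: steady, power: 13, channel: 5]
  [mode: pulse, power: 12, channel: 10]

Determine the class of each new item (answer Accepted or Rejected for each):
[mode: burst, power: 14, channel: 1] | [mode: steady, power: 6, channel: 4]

A rule that fits every label: mode is steady AND power ≤ 10 — true of each 'Accepted' example, false of each 'Rejected' one.
Rejected: [mode: burst, power: 14, channel: 1], since mode is burst, power = 14. Accepted: [mode: steady, power: 6, channel: 4], since mode is steady, power = 6.

Rejected, Accepted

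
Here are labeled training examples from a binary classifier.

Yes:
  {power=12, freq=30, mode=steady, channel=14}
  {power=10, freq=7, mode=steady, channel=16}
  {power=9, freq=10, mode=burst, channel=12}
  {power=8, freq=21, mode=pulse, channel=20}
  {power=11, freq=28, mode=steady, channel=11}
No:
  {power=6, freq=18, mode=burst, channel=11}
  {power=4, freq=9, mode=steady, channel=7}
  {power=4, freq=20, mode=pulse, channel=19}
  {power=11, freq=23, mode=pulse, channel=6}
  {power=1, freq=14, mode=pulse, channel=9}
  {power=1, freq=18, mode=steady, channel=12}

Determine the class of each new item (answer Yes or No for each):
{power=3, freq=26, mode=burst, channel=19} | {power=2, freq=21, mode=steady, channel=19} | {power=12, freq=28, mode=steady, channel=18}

The simplest hypothesis consistent with all the labels is: power ≥ 8 AND channel ≥ 7.
No: {power=3, freq=26, mode=burst, channel=19}, since power = 3, channel = 19.
No: {power=2, freq=21, mode=steady, channel=19}, since power = 2, channel = 19.
Yes: {power=12, freq=28, mode=steady, channel=18}, since power = 12, channel = 18.

No, No, Yes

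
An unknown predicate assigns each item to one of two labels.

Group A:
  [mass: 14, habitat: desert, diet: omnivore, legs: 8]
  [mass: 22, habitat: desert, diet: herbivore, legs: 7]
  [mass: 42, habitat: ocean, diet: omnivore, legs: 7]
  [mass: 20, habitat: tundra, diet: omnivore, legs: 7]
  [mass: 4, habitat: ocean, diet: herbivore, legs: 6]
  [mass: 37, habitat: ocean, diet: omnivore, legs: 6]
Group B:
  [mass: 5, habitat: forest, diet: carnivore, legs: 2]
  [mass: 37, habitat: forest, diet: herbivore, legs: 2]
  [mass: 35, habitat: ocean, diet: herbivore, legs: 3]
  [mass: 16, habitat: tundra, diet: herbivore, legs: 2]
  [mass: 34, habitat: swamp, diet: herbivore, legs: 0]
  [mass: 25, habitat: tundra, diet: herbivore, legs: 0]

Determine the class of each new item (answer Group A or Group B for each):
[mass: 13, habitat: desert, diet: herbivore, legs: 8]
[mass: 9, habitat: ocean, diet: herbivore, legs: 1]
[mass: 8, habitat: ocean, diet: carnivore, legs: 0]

The classifier is using: legs ≥ 6.

Group A, Group B, Group B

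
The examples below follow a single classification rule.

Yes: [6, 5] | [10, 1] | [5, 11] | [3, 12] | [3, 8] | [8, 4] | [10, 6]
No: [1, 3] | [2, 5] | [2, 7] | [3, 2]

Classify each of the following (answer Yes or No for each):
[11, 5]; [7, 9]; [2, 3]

A rule that fits every label: sum ≥ 11 — true of each 'Yes' example, false of each 'No' one.
[11, 5]: 11+5 = 16 — checks out, so Yes.
[7, 9]: 7+9 = 16 — checks out, so Yes.
[2, 3]: 2+3 = 5 — does not satisfy this, so No.

Yes, Yes, No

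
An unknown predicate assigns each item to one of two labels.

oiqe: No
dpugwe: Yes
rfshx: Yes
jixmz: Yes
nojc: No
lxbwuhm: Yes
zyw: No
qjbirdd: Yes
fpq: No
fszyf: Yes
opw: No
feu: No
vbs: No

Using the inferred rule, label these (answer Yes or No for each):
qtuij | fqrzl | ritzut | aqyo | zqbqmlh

The simplest hypothesis consistent with all the labels is: length ≥ 5.
qtuij: length 5, meets the rule → Yes. fqrzl: length 5, meets the rule → Yes. ritzut: length 6, meets the rule → Yes. aqyo: length 4, fails this test → No. zqbqmlh: length 7, meets the rule → Yes.

Yes, Yes, Yes, No, Yes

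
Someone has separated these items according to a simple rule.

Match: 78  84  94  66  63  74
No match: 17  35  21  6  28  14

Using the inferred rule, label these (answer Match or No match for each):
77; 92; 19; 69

Match, Match, No match, Match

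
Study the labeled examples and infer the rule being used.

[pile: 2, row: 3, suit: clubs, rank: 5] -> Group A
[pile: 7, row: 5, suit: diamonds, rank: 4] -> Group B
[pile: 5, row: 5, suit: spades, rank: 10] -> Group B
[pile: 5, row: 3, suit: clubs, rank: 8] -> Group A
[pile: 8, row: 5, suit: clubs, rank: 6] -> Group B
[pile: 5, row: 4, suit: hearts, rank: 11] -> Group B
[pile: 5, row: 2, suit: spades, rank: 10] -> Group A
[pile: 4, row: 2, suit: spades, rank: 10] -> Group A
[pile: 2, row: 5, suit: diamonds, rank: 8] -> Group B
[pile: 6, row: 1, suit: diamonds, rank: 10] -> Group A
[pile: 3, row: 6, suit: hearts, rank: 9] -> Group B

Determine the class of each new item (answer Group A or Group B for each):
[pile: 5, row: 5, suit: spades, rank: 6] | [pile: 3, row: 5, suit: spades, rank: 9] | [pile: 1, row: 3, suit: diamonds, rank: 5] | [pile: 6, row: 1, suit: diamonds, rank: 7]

Group B, Group B, Group A, Group A

A rule that fits every label: row ≤ 3 — true of each 'Group A' example, false of each 'Group B' one.
[pile: 5, row: 5, suit: spades, rank: 6]: row = 5, doesn't match → Group B. [pile: 3, row: 5, suit: spades, rank: 9]: row = 5, doesn't match → Group B. [pile: 1, row: 3, suit: diamonds, rank: 5]: row = 3, qualifies → Group A. [pile: 6, row: 1, suit: diamonds, rank: 7]: row = 1, qualifies → Group A.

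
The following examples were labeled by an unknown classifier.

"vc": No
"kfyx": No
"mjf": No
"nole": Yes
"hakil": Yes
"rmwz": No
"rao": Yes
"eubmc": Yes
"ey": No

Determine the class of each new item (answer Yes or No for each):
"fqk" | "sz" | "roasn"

The simplest hypothesis consistent with all the labels is: has ≥ 2 vowels.
"fqk": 0 vowels, doesn't match → No.
"sz": 0 vowels, doesn't match → No.
"roasn": 2 vowels, qualifies → Yes.

No, No, Yes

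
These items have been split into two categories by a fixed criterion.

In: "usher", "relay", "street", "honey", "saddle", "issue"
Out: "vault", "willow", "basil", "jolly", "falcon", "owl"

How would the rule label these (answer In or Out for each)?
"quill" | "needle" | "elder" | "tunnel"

Out, In, In, In

The simplest hypothesis consistent with all the labels is: contains 'e'.
"quill" — no 'e', hence Out. "needle" — has 'e', hence In. "elder" — has 'e', hence In. "tunnel" — has 'e', hence In.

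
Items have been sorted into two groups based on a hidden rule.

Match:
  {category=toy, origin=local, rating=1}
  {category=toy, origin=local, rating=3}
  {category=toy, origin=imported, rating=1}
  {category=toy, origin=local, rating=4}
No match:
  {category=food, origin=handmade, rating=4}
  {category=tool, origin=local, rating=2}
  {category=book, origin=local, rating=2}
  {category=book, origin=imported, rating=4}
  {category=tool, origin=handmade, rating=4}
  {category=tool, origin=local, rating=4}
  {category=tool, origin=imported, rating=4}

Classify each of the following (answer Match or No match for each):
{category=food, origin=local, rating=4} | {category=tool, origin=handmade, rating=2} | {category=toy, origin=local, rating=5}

No match, No match, Match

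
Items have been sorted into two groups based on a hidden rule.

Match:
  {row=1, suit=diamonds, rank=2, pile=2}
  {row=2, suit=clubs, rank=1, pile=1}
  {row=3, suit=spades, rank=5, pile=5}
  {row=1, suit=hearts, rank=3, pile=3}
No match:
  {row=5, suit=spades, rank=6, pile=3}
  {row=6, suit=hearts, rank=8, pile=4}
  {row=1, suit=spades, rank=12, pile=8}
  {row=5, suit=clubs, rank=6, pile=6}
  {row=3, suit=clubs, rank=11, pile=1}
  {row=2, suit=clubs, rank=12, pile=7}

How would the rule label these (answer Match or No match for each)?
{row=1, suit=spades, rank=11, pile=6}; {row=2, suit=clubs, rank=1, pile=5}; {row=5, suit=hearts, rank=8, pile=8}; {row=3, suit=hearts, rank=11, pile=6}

No match, Match, No match, No match

The common property of the 'Match' items is: rank ≤ 5. No 'No match' item has it.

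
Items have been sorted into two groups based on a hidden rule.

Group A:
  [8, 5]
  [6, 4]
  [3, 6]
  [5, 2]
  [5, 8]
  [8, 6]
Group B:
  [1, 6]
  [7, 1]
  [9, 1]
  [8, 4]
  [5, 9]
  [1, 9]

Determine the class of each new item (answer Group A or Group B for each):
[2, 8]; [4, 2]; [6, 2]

The pattern is that an item is 'Group A' exactly when: |first − second| ≤ 3.
[2, 8]: |2−8| = 6, does not pass → Group B. [4, 2]: |4−2| = 2, matches → Group A. [6, 2]: |6−2| = 4, does not pass → Group B.

Group B, Group A, Group B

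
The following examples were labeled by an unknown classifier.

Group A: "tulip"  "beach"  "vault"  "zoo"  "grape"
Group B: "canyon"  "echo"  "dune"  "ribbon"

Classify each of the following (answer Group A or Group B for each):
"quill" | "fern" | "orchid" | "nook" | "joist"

Group A, Group B, Group B, Group B, Group A

The distinguishing property — odd length — holds for all the 'Group A' cases and none of the 'Group B' cases.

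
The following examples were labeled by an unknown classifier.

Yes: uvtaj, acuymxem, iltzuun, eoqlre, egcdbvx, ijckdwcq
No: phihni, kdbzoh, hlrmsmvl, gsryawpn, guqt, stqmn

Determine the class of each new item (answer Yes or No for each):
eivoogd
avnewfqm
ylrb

Yes, Yes, No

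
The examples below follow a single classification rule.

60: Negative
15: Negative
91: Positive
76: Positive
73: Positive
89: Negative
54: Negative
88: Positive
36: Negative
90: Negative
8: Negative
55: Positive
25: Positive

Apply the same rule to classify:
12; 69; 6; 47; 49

Negative, Negative, Negative, Negative, Positive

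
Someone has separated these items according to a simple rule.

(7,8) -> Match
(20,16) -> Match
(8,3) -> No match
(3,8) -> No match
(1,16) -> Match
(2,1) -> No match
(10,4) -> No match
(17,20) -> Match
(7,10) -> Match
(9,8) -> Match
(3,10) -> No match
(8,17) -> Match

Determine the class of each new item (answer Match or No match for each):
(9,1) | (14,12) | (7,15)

One predicate separates the groups cleanly: sum ≥ 15.
(9,1): 9+1 = 10 — lacks this property, so No match.
(14,12): 14+12 = 26 — checks out, so Match.
(7,15): 7+15 = 22 — checks out, so Match.

No match, Match, Match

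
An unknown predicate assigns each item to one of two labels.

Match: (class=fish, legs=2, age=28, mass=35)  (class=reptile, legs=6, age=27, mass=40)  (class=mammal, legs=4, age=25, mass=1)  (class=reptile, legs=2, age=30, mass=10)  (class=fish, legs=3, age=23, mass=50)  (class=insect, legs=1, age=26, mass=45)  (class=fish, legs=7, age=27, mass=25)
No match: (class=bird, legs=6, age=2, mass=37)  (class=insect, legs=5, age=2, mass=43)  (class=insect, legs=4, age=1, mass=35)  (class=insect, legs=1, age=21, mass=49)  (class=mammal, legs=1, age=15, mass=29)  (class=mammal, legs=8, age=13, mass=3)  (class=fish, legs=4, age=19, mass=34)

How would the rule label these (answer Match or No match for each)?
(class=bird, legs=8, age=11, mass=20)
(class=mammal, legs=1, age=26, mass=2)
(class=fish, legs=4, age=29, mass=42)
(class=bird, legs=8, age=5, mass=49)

No match, Match, Match, No match

The common property of the 'Match' items is: age ≥ 23. No 'No match' item has it.
(class=bird, legs=8, age=11, mass=20) — age = 11, hence No match. (class=mammal, legs=1, age=26, mass=2) — age = 26, hence Match. (class=fish, legs=4, age=29, mass=42) — age = 29, hence Match. (class=bird, legs=8, age=5, mass=49) — age = 5, hence No match.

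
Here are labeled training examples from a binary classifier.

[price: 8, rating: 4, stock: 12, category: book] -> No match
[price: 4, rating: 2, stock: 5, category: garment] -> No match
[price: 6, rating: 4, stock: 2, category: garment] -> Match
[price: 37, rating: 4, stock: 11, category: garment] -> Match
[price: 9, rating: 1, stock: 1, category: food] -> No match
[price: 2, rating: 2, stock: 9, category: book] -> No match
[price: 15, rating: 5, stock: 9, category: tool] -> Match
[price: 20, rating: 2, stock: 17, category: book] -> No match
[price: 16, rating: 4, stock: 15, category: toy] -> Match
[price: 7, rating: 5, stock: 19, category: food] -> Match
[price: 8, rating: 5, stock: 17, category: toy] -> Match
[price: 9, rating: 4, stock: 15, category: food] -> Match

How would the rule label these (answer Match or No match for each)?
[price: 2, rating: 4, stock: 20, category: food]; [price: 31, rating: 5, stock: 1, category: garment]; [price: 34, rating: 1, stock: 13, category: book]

One predicate separates the groups cleanly: stock ≠ 12 AND rating ≥ 4.

Match, Match, No match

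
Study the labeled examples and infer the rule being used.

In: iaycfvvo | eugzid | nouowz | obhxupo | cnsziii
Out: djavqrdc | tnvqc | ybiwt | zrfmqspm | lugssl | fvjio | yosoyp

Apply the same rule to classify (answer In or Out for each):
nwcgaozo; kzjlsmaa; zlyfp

The distinguishing property — has ≥ 3 vowels — holds for all the 'In' cases and none of the 'Out' cases.
nwcgaozo — 3 vowels, hence In.
kzjlsmaa — 2 vowels, hence Out.
zlyfp — 0 vowels, hence Out.

In, Out, Out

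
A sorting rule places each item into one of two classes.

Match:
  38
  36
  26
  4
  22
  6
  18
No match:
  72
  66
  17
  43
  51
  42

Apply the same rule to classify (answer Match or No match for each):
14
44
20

Match, No match, Match

All 'Match' examples share one property — even AND at most 38 — and every 'No match' example lacks it.
14: 14 is even, 14 ≤ 38, meets the rule → Match. 44: 44 is even, 44 > 38, does not fit → No match. 20: 20 is even, 20 ≤ 38, meets the rule → Match.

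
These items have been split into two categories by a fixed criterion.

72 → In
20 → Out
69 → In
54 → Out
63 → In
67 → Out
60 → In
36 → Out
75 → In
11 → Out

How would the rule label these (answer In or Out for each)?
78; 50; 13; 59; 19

In, Out, Out, Out, Out

The common property of the 'In' items is: multiple of 3 AND at least 60. No 'Out' item has it.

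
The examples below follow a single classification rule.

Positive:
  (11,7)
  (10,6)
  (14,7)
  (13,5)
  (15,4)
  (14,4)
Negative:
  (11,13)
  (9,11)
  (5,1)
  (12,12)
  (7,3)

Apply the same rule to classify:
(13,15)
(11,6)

Negative, Positive

All 'Positive' examples share one property — first > second AND sum ≥ 16 — and every 'Negative' example lacks it.
(13,15): Negative (13 < 15, 13+15 = 28).
(11,6): Positive (11 > 6, 11+6 = 17).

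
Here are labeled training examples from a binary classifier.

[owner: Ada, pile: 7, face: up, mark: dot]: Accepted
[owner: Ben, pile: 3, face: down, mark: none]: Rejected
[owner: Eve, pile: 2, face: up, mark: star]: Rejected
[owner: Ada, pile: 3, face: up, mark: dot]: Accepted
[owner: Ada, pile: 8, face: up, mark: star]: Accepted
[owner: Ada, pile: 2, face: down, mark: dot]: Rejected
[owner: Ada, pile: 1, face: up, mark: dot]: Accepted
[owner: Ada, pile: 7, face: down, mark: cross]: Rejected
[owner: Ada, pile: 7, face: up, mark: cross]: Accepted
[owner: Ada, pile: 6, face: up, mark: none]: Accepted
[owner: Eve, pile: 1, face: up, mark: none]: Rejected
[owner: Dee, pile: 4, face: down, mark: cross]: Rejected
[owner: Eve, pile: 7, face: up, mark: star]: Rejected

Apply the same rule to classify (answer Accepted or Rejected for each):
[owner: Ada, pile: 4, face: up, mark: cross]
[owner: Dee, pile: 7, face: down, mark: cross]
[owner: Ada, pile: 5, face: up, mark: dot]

The distinguishing property — face is up AND owner is Ada — holds for all the 'Accepted' cases and none of the 'Rejected' cases.
[owner: Ada, pile: 4, face: up, mark: cross] — face is up, owner is Ada, hence Accepted.
[owner: Dee, pile: 7, face: down, mark: cross] — face is down, owner is Dee, hence Rejected.
[owner: Ada, pile: 5, face: up, mark: dot] — face is up, owner is Ada, hence Accepted.

Accepted, Rejected, Accepted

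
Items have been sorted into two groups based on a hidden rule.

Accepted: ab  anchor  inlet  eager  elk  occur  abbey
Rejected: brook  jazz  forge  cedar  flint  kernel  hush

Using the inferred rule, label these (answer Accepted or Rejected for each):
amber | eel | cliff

Accepted, Accepted, Rejected

Comparing the two groups points to one rule — starts with a vowel.
Accepted: amber, since starts with 'a'. Accepted: eel, since starts with 'e'. Rejected: cliff, since starts with 'c'.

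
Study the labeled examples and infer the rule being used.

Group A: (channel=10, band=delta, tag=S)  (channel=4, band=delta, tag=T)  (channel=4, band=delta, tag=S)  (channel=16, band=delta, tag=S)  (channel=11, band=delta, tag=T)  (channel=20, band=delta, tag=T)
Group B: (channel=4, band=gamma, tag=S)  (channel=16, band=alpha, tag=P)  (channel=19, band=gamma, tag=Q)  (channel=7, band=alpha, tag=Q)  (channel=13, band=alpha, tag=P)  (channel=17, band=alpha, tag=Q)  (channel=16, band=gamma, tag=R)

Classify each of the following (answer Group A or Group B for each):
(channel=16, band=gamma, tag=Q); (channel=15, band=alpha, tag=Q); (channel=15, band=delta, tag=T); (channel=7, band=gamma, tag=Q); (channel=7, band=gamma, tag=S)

Group B, Group B, Group A, Group B, Group B

The classifier is using: band is delta.
(channel=16, band=gamma, tag=Q): band is gamma — lacks this property, so Group B.
(channel=15, band=alpha, tag=Q): band is alpha — lacks this property, so Group B.
(channel=15, band=delta, tag=T): band is delta — meets the rule, so Group A.
(channel=7, band=gamma, tag=Q): band is gamma — lacks this property, so Group B.
(channel=7, band=gamma, tag=S): band is gamma — lacks this property, so Group B.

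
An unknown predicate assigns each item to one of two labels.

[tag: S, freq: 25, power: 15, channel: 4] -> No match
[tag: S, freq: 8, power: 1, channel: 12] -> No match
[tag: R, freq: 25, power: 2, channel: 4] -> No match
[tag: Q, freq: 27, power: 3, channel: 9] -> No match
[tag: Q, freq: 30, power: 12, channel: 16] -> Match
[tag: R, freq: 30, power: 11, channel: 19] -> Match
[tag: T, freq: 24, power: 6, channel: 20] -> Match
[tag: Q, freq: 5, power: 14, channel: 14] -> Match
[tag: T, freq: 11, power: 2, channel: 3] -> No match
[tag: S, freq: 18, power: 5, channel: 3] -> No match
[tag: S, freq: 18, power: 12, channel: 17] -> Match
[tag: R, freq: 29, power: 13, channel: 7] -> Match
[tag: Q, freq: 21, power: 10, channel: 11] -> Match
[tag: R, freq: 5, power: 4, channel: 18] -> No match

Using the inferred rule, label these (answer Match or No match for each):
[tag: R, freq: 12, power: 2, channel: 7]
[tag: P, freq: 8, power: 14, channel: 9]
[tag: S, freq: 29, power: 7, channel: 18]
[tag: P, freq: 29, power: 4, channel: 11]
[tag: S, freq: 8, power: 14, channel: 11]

No match, Match, Match, No match, Match

The distinguishing property — power ≥ 6 AND power ≤ 14 — holds for all the 'Match' cases and none of the 'No match' cases.
No match: [tag: R, freq: 12, power: 2, channel: 7], since power = 2.
Match: [tag: P, freq: 8, power: 14, channel: 9], since power = 14.
Match: [tag: S, freq: 29, power: 7, channel: 18], since power = 7.
No match: [tag: P, freq: 29, power: 4, channel: 11], since power = 4.
Match: [tag: S, freq: 8, power: 14, channel: 11], since power = 14.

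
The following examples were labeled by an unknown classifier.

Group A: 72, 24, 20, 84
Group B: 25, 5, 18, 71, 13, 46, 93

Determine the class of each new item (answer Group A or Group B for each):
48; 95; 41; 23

Comparing the two groups points to one rule — multiple of 4.

Group A, Group B, Group B, Group B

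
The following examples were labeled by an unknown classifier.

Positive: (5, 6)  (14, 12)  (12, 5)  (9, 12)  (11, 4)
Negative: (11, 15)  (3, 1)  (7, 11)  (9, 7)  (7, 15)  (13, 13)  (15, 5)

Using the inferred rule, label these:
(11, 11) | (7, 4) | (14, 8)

Every 'Positive' example satisfies: product is even. None of the 'Negative' examples do.
Negative: (11, 11), since 11·11 = 121.
Positive: (7, 4), since 7·4 = 28.
Positive: (14, 8), since 14·8 = 112.

Negative, Positive, Positive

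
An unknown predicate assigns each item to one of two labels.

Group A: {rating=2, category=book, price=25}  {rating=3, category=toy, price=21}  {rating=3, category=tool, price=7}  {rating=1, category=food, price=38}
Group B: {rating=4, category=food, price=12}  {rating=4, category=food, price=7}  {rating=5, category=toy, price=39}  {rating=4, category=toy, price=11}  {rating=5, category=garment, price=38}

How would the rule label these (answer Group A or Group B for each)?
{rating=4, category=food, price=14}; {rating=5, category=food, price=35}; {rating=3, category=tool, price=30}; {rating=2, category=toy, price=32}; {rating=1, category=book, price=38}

Group B, Group B, Group A, Group A, Group A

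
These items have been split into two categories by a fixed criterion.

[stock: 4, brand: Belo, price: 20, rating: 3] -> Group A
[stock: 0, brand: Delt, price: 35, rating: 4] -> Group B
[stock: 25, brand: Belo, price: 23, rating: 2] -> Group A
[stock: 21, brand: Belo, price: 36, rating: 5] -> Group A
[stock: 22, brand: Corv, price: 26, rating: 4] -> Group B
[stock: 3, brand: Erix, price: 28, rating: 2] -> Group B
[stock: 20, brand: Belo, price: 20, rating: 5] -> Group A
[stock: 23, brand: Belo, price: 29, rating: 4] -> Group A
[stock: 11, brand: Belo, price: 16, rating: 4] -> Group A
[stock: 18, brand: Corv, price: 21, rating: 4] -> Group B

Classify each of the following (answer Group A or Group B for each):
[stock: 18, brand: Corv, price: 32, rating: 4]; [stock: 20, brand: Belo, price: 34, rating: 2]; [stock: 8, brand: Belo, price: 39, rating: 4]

Checking candidate rules against both groups, what survives is: brand is Belo.
[stock: 18, brand: Corv, price: 32, rating: 4] — brand is Corv, hence Group B. [stock: 20, brand: Belo, price: 34, rating: 2] — brand is Belo, hence Group A. [stock: 8, brand: Belo, price: 39, rating: 4] — brand is Belo, hence Group A.

Group B, Group A, Group A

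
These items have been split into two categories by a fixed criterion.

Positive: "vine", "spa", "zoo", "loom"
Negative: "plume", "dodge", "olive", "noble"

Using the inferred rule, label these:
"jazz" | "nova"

Positive, Positive

The rule appears to be: length ≤ 4.
"jazz": Positive (length 4). "nova": Positive (length 4).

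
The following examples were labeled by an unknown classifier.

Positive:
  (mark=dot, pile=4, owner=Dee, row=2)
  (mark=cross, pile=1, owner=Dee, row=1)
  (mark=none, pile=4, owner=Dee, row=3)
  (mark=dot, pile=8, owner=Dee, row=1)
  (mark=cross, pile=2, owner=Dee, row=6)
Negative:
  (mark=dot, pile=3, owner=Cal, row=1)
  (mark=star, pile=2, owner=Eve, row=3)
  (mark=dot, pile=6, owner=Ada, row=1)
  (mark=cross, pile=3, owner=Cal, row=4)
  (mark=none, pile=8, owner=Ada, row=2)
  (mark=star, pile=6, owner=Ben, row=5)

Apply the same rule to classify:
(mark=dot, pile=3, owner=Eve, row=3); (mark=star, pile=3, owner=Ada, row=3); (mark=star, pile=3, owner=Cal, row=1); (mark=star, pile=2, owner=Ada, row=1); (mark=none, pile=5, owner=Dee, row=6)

Negative, Negative, Negative, Negative, Positive

The distinguishing property — owner is Dee — holds for all the 'Positive' cases and none of the 'Negative' cases.
(mark=dot, pile=3, owner=Eve, row=3): owner is Eve — doesn't qualify, so Negative.
(mark=star, pile=3, owner=Ada, row=3): owner is Ada — doesn't qualify, so Negative.
(mark=star, pile=3, owner=Cal, row=1): owner is Cal — doesn't qualify, so Negative.
(mark=star, pile=2, owner=Ada, row=1): owner is Ada — doesn't qualify, so Negative.
(mark=none, pile=5, owner=Dee, row=6): owner is Dee — passes, so Positive.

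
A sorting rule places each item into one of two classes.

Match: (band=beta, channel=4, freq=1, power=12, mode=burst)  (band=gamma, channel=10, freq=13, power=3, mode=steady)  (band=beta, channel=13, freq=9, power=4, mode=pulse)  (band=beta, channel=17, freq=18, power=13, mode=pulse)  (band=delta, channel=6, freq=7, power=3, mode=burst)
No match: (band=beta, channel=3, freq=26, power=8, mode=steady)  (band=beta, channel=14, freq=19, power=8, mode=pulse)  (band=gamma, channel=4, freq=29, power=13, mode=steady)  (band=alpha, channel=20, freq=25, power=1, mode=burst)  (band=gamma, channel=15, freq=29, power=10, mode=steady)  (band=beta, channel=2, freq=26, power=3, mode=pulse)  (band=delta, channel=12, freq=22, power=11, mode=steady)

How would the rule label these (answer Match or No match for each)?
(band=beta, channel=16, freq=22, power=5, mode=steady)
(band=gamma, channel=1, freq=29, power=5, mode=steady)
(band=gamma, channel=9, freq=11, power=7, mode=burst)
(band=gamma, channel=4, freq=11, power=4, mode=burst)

No match, No match, Match, Match

The simplest hypothesis consistent with all the labels is: freq ≤ 18.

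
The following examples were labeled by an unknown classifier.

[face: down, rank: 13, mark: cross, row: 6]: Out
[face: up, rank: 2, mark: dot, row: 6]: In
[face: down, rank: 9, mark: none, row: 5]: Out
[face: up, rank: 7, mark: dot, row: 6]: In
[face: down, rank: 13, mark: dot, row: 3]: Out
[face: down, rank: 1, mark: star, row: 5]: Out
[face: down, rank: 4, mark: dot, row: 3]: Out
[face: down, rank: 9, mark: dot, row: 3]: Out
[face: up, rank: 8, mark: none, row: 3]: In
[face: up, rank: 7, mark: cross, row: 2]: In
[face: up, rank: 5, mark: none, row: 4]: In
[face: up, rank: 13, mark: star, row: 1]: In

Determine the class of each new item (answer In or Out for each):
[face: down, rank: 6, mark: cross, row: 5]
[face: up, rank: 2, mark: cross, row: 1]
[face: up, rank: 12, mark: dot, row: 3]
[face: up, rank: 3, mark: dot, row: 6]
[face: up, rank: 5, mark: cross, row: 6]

The pattern is that an item is 'In' exactly when: face is up.

Out, In, In, In, In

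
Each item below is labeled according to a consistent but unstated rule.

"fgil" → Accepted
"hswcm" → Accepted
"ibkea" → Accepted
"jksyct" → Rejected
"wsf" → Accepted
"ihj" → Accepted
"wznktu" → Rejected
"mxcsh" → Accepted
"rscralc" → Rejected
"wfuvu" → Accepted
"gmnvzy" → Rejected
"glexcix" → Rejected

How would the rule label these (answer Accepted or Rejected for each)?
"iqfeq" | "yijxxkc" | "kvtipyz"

Accepted, Rejected, Rejected

The distinguishing property — length ≤ 5 — holds for all the 'Accepted' cases and none of the 'Rejected' cases.
"iqfeq" → length 5 → Accepted. "yijxxkc" → length 7 → Rejected. "kvtipyz" → length 7 → Rejected.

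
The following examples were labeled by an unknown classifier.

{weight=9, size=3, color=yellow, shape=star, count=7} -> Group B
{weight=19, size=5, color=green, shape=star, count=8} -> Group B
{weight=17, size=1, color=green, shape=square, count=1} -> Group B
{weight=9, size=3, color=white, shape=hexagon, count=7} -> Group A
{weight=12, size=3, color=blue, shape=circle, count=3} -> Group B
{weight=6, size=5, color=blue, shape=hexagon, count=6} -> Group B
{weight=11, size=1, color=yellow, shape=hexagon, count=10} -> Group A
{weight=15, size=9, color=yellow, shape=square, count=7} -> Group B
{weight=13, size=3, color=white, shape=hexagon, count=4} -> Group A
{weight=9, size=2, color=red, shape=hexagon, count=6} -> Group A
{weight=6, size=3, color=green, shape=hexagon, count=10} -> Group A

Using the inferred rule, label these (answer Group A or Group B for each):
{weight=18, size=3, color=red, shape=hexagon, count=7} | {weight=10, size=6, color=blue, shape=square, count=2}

Group A, Group B

The rule appears to be: shape is hexagon AND size ≤ 3.
{weight=18, size=3, color=red, shape=hexagon, count=7} → shape is hexagon, size = 3 → Group A. {weight=10, size=6, color=blue, shape=square, count=2} → shape is square, size = 6 → Group B.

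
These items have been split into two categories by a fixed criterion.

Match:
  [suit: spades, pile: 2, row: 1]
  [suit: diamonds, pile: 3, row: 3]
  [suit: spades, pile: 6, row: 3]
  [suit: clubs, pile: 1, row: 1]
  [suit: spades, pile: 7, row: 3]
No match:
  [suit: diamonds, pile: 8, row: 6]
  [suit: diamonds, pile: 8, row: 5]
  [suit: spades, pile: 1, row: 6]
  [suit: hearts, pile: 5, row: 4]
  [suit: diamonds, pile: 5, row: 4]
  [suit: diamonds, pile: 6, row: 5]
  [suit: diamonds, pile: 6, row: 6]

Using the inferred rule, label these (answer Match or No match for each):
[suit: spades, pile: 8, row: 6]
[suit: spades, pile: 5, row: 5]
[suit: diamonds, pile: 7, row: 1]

No match, No match, Match

'Match' ⟺ row ≤ 3.
[suit: spades, pile: 8, row: 6]: No match (row = 6).
[suit: spades, pile: 5, row: 5]: No match (row = 5).
[suit: diamonds, pile: 7, row: 1]: Match (row = 1).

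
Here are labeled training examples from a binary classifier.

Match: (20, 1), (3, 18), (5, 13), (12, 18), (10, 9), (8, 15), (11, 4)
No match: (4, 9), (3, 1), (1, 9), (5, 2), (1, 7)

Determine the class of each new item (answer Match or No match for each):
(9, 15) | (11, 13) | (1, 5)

The distinguishing property — sum ≥ 15 — holds for all the 'Match' cases and none of the 'No match' cases.
(9, 15): Match (9+15 = 24).
(11, 13): Match (11+13 = 24).
(1, 5): No match (1+5 = 6).

Match, Match, No match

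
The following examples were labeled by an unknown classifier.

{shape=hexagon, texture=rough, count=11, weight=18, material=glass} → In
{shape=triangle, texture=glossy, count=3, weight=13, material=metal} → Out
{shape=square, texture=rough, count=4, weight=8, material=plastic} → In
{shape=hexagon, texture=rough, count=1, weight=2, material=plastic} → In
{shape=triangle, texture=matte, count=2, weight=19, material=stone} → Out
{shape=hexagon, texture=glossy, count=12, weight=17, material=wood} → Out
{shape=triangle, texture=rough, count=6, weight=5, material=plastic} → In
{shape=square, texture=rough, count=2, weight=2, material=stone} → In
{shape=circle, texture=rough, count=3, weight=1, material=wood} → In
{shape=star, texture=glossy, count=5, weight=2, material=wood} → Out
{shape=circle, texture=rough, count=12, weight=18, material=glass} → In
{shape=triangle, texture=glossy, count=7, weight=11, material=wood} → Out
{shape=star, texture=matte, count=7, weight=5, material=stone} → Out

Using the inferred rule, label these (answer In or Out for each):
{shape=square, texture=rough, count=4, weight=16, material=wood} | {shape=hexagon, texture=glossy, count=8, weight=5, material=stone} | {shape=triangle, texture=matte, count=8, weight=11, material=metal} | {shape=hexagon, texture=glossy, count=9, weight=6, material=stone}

Comparing the two groups points to one rule — texture is rough.
{shape=square, texture=rough, count=4, weight=16, material=wood} — texture is rough, hence In. {shape=hexagon, texture=glossy, count=8, weight=5, material=stone} — texture is glossy, hence Out. {shape=triangle, texture=matte, count=8, weight=11, material=metal} — texture is matte, hence Out. {shape=hexagon, texture=glossy, count=9, weight=6, material=stone} — texture is glossy, hence Out.

In, Out, Out, Out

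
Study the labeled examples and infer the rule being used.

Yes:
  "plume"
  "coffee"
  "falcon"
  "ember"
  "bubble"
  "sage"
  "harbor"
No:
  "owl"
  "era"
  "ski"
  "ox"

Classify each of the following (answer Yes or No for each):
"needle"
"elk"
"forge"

Yes, No, Yes

The common property of the 'Yes' items is: length ≥ 4. No 'No' item has it.
"needle" — length 6, hence Yes.
"elk" — length 3, hence No.
"forge" — length 5, hence Yes.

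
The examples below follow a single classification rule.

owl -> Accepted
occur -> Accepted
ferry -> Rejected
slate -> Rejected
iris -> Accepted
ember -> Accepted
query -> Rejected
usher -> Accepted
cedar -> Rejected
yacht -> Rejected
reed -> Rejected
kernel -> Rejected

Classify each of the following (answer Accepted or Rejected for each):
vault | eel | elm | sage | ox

A rule that fits every label: starts with a vowel — true of each 'Accepted' example, false of each 'Rejected' one.

Rejected, Accepted, Accepted, Rejected, Accepted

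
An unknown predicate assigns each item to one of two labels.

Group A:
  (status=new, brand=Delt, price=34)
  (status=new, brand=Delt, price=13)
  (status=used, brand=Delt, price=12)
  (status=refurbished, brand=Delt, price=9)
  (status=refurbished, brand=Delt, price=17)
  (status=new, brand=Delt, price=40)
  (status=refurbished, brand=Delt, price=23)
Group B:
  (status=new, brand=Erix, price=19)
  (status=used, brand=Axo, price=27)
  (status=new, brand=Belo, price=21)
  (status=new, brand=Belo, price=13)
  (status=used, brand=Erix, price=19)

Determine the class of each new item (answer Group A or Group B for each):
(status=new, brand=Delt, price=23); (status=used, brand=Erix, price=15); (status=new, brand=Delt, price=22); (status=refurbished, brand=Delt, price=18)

Group A, Group B, Group A, Group A

The simplest hypothesis consistent with all the labels is: brand is Delt.
(status=new, brand=Delt, price=23): brand is Delt — meets the rule, so Group A. (status=used, brand=Erix, price=15): brand is Erix — lacks this property, so Group B. (status=new, brand=Delt, price=22): brand is Delt — meets the rule, so Group A. (status=refurbished, brand=Delt, price=18): brand is Delt — meets the rule, so Group A.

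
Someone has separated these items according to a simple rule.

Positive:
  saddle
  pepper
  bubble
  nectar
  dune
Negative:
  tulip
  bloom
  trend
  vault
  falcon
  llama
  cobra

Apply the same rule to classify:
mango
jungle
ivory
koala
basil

The simplest hypothesis consistent with all the labels is: even length AND contains 'e'.
mango — length 5, no 'e', hence Negative.
jungle — length 6, has 'e', hence Positive.
ivory — length 5, no 'e', hence Negative.
koala — length 5, no 'e', hence Negative.
basil — length 5, no 'e', hence Negative.

Negative, Positive, Negative, Negative, Negative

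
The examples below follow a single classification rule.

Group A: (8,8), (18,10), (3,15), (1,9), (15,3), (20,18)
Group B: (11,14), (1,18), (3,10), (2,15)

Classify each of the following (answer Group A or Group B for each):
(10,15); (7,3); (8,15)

The classifier is using: sum is even.
(10,15): Group B (10+15 = 25).
(7,3): Group A (7+3 = 10).
(8,15): Group B (8+15 = 23).

Group B, Group A, Group B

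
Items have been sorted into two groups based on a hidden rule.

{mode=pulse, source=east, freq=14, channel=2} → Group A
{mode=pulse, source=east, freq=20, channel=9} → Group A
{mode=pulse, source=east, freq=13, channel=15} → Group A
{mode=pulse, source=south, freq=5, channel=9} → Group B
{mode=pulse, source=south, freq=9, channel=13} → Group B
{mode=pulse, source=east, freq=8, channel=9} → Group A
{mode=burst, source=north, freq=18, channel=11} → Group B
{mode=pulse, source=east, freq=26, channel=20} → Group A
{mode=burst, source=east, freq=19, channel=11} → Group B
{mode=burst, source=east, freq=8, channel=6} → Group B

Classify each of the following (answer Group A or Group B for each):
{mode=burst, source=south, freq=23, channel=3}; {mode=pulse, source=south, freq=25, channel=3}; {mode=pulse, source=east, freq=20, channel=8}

All 'Group A' examples share one property — mode is pulse AND source is east — and every 'Group B' example lacks it.

Group B, Group B, Group A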